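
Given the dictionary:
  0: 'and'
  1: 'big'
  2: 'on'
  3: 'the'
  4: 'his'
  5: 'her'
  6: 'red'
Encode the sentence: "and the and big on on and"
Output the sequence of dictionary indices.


Look up each word in the dictionary:
  'and' -> 0
  'the' -> 3
  'and' -> 0
  'big' -> 1
  'on' -> 2
  'on' -> 2
  'and' -> 0

Encoded: [0, 3, 0, 1, 2, 2, 0]


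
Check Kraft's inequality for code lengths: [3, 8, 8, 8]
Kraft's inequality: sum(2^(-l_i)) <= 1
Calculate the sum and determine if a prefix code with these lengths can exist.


Sum = 2^(-3) + 2^(-8) + 2^(-8) + 2^(-8)
    = 0.125 + 0.00390625 + 0.00390625 + 0.00390625
    = 35/256 = 0.13671875
Since 0.13671875 <= 1, Kraft's inequality IS satisfied.
A prefix code with these lengths CAN exist.

Kraft sum = 0.13671875. Satisfied.


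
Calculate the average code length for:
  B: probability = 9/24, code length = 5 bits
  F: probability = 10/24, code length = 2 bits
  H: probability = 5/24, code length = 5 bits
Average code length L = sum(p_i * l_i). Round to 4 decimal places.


Weighted contributions p_i * l_i:
  B: (9/24) * 5 = 45/24
  F: (10/24) * 2 = 20/24
  H: (5/24) * 5 = 25/24
Sum = (45 + 20 + 25)/24 = 90/24

L = 90/24 = 3.7500 bits/symbol


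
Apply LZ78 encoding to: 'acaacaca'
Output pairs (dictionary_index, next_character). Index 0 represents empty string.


LZ78 encoding steps:
Dictionary: {0: ''}
Step 1: w='' (idx 0), next='a' -> output (0, 'a'), add 'a' as idx 1
Step 2: w='' (idx 0), next='c' -> output (0, 'c'), add 'c' as idx 2
Step 3: w='a' (idx 1), next='a' -> output (1, 'a'), add 'aa' as idx 3
Step 4: w='c' (idx 2), next='a' -> output (2, 'a'), add 'ca' as idx 4
Step 5: w='ca' (idx 4), end of input -> output (4, '')


Encoded: [(0, 'a'), (0, 'c'), (1, 'a'), (2, 'a'), (4, '')]


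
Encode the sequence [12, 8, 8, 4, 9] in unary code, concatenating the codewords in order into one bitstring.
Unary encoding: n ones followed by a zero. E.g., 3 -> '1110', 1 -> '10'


Encode each number as n ones followed by a terminating 0:
  12 -> 1111111111110 (13 bits)
  8 -> 111111110 (9 bits)
  8 -> 111111110 (9 bits)
  4 -> 11110 (5 bits)
  9 -> 1111111110 (10 bits)
Total length = 13 + 9 + 9 + 5 + 10 = 46 bits.

Unary([12, 8, 8, 4, 9]) = 1111111111110111111110111111110111101111111110 (46 bits)


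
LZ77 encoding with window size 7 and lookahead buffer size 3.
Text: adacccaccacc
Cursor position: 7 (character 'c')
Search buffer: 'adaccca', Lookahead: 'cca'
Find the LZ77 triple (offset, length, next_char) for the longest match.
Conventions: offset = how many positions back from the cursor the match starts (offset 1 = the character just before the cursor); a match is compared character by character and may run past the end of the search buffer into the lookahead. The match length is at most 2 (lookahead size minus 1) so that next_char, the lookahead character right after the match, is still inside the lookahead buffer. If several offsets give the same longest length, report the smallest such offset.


Try each offset into the search buffer:
  offset=1 (pos 6, char 'a'): match length 0
  offset=2 (pos 5, char 'c'): match length 1
  offset=3 (pos 4, char 'c'): match length 2
  offset=4 (pos 3, char 'c'): match length 2
  offset=5 (pos 2, char 'a'): match length 0
  offset=6 (pos 1, char 'd'): match length 0
  offset=7 (pos 0, char 'a'): match length 0
Longest match has length 2, found at offsets 3, 4; take the smallest, offset 3.
next_char = character at position 7 + 2 = 9 -> 'a'

Best match: offset=3, length=2 (matching 'cc' starting at position 4)
LZ77 triple: (3, 2, 'a')


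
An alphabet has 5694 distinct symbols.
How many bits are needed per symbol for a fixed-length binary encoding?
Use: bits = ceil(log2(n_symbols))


log2(5694) = 12.4752
Bracket: 2^12 = 4096 < 5694 <= 2^13 = 8192
So ceil(log2(5694)) = 13

bits = ceil(log2(5694)) = ceil(12.4752) = 13 bits


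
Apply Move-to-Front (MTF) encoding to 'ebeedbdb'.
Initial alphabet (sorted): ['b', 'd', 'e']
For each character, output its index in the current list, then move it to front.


MTF encoding:
'e': index 2 in ['b', 'd', 'e'] -> ['e', 'b', 'd']
'b': index 1 in ['e', 'b', 'd'] -> ['b', 'e', 'd']
'e': index 1 in ['b', 'e', 'd'] -> ['e', 'b', 'd']
'e': index 0 in ['e', 'b', 'd'] -> ['e', 'b', 'd']
'd': index 2 in ['e', 'b', 'd'] -> ['d', 'e', 'b']
'b': index 2 in ['d', 'e', 'b'] -> ['b', 'd', 'e']
'd': index 1 in ['b', 'd', 'e'] -> ['d', 'b', 'e']
'b': index 1 in ['d', 'b', 'e'] -> ['b', 'd', 'e']


Output: [2, 1, 1, 0, 2, 2, 1, 1]


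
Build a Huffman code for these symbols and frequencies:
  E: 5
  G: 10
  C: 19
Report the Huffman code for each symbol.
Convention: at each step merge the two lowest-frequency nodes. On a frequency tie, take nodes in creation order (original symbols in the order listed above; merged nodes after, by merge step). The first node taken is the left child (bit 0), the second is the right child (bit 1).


Huffman tree construction:
Step 1: Merge E(5) + G(10) = 15
Step 2: Merge (E+G)(15) + C(19) = 34
Read each symbol's code off the tree from the root (left child = 0, right child = 1).

Codes:
  E: 00 (length 2)
  G: 01 (length 2)
  C: 1 (length 1)
Average code length: 49/34 = 1.4412 bits/symbol


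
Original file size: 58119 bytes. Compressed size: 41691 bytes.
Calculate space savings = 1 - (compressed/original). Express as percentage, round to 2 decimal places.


ratio = compressed/original = 41691/58119 = 0.717339
savings = 1 - ratio = 1 - 0.717339 = 0.282661
as a percentage: 0.282661 * 100 = 28.27%

Space savings = 1 - 41691/58119 = 28.27%


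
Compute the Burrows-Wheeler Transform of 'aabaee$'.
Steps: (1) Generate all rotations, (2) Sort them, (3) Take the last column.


Rotations (sorted):
  0: $aabaee -> last char: e
  1: aabaee$ -> last char: $
  2: abaee$a -> last char: a
  3: aee$aab -> last char: b
  4: baee$aa -> last char: a
  5: e$aabae -> last char: e
  6: ee$aaba -> last char: a


BWT = e$abaea


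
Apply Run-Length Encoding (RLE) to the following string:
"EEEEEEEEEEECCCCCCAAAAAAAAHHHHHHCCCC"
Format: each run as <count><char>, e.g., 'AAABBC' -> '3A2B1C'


Scanning runs left to right:
  i=0: run of 'E' x 11 -> '11E'
  i=11: run of 'C' x 6 -> '6C'
  i=17: run of 'A' x 8 -> '8A'
  i=25: run of 'H' x 6 -> '6H'
  i=31: run of 'C' x 4 -> '4C'

RLE = 11E6C8A6H4C


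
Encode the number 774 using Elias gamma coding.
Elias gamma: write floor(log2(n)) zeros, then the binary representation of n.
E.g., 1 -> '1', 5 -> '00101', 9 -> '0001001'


num_bits = floor(log2(774)) + 1 = 10
leading_zeros = num_bits - 1 = 9
binary(774) = 1100000110

Elias gamma(774) = '000000000' + '1100000110' = 0000000001100000110 (19 bits)


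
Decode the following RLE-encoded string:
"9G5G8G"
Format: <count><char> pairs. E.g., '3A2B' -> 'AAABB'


Expanding each <count><char> pair:
  9G -> 'GGGGGGGGG'
  5G -> 'GGGGG'
  8G -> 'GGGGGGGG'

Decoded = GGGGGGGGGGGGGGGGGGGGGG


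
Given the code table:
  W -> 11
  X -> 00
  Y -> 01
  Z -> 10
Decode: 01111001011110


Decoding:
01 -> Y
11 -> W
10 -> Z
01 -> Y
01 -> Y
11 -> W
10 -> Z


Result: YWZYYWZ


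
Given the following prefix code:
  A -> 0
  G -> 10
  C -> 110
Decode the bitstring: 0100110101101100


Decoding step by step:
Bits 0 -> A
Bits 10 -> G
Bits 0 -> A
Bits 110 -> C
Bits 10 -> G
Bits 110 -> C
Bits 110 -> C
Bits 0 -> A


Decoded message: AGACGCCA


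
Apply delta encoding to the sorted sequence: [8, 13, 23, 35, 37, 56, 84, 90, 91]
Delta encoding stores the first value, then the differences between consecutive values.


First value: 8
Deltas:
  13 - 8 = 5
  23 - 13 = 10
  35 - 23 = 12
  37 - 35 = 2
  56 - 37 = 19
  84 - 56 = 28
  90 - 84 = 6
  91 - 90 = 1


Delta encoded: [8, 5, 10, 12, 2, 19, 28, 6, 1]


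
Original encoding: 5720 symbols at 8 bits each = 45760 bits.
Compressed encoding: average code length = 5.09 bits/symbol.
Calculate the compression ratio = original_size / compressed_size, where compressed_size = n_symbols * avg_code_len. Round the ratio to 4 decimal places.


original_size = n_symbols * orig_bits = 5720 * 8 = 45760 bits
compressed_size = n_symbols * avg_code_len = 5720 * 5.09 = 29114.8 bits
ratio = original_size / compressed_size = 45760 / 29114.8 = 1.5717

Compression ratio = 1.5717


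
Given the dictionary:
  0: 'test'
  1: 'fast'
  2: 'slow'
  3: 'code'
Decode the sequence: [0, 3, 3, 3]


Look up each index in the dictionary:
  0 -> 'test'
  3 -> 'code'
  3 -> 'code'
  3 -> 'code'

Decoded: "test code code code"


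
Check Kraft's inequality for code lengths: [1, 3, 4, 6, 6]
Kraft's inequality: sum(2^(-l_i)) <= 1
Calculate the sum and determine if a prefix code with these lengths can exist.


Sum = 2^(-1) + 2^(-3) + 2^(-4) + 2^(-6) + 2^(-6)
    = 0.5 + 0.125 + 0.0625 + 0.015625 + 0.015625
    = 46/64 = 0.71875
Since 0.71875 <= 1, Kraft's inequality IS satisfied.
A prefix code with these lengths CAN exist.

Kraft sum = 0.71875. Satisfied.


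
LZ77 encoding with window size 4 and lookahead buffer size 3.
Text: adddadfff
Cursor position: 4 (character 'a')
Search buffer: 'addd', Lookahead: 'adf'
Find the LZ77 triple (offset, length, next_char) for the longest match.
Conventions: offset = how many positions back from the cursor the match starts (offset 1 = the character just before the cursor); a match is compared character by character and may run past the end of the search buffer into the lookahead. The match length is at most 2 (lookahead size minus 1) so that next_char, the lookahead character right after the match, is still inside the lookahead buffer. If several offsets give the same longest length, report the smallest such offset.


Try each offset into the search buffer:
  offset=1 (pos 3, char 'd'): match length 0
  offset=2 (pos 2, char 'd'): match length 0
  offset=3 (pos 1, char 'd'): match length 0
  offset=4 (pos 0, char 'a'): match length 2
Longest match has length 2 at offset 4.
next_char = character at position 4 + 2 = 6 -> 'f'

Best match: offset=4, length=2 (matching 'ad' starting at position 0)
LZ77 triple: (4, 2, 'f')


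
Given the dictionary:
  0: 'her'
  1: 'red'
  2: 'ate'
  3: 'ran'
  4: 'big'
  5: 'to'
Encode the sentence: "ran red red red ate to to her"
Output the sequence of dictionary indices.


Look up each word in the dictionary:
  'ran' -> 3
  'red' -> 1
  'red' -> 1
  'red' -> 1
  'ate' -> 2
  'to' -> 5
  'to' -> 5
  'her' -> 0

Encoded: [3, 1, 1, 1, 2, 5, 5, 0]


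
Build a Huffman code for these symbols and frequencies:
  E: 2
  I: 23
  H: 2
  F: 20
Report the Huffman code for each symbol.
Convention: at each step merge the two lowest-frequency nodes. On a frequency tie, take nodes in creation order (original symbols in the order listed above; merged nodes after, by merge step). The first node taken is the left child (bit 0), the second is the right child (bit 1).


Huffman tree construction:
Step 1: Merge E(2) + H(2) = 4
Step 2: Merge (E+H)(4) + F(20) = 24
Step 3: Merge I(23) + ((E+H)+F)(24) = 47
Read each symbol's code off the tree from the root (left child = 0, right child = 1).

Codes:
  E: 100 (length 3)
  I: 0 (length 1)
  H: 101 (length 3)
  F: 11 (length 2)
Average code length: 75/47 = 1.5957 bits/symbol


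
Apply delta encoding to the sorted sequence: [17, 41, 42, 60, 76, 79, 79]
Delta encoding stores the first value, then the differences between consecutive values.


First value: 17
Deltas:
  41 - 17 = 24
  42 - 41 = 1
  60 - 42 = 18
  76 - 60 = 16
  79 - 76 = 3
  79 - 79 = 0


Delta encoded: [17, 24, 1, 18, 16, 3, 0]


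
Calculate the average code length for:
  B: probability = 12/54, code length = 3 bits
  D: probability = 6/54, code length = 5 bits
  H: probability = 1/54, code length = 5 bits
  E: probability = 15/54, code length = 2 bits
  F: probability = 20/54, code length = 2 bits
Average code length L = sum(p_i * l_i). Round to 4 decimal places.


Weighted contributions p_i * l_i:
  B: (12/54) * 3 = 36/54
  D: (6/54) * 5 = 30/54
  H: (1/54) * 5 = 5/54
  E: (15/54) * 2 = 30/54
  F: (20/54) * 2 = 40/54
Sum = (36 + 30 + 5 + 30 + 40)/54 = 141/54

L = 141/54 = 2.6111 bits/symbol


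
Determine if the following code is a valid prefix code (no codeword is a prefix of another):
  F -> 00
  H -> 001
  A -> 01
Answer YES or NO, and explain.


Checking each pair (does one codeword prefix another?):
  F='00' vs H='001': prefix -- VIOLATION

NO -- this is NOT a valid prefix code. F (00) is a prefix of H (001).


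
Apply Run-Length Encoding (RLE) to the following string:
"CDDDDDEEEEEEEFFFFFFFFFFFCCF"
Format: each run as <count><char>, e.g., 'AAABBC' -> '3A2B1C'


Scanning runs left to right:
  i=0: run of 'C' x 1 -> '1C'
  i=1: run of 'D' x 5 -> '5D'
  i=6: run of 'E' x 7 -> '7E'
  i=13: run of 'F' x 11 -> '11F'
  i=24: run of 'C' x 2 -> '2C'
  i=26: run of 'F' x 1 -> '1F'

RLE = 1C5D7E11F2C1F


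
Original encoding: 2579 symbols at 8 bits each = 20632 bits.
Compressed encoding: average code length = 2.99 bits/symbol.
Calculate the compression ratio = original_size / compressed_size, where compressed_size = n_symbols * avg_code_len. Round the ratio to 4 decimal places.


original_size = n_symbols * orig_bits = 2579 * 8 = 20632 bits
compressed_size = n_symbols * avg_code_len = 2579 * 2.99 = 7711.21 bits
ratio = original_size / compressed_size = 20632 / 7711.21 = 2.6756

Compression ratio = 2.6756


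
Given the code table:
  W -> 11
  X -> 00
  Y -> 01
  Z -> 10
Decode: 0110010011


Decoding:
01 -> Y
10 -> Z
01 -> Y
00 -> X
11 -> W


Result: YZYXW


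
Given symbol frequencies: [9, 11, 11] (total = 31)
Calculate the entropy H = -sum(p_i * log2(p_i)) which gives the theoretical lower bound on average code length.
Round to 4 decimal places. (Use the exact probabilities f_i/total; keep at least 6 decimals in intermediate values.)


Per-symbol terms -p_i * log2(p_i) with p_i = f_i/31:
  p = 9/31 = 0.290323: log2(p) = -1.784271, -p*log2(p) = 0.518014
  p = 11/31 = 0.354839: log2(p) = -1.494765, -p*log2(p) = 0.530400
  p = 11/31 = 0.354839: log2(p) = -1.494765, -p*log2(p) = 0.530400
H = 0.518014 + 0.530400 + 0.530400 = 1.578814

H = 1.5788 bits/symbol


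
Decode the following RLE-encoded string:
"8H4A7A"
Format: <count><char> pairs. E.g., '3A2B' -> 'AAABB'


Expanding each <count><char> pair:
  8H -> 'HHHHHHHH'
  4A -> 'AAAA'
  7A -> 'AAAAAAA'

Decoded = HHHHHHHHAAAAAAAAAAA


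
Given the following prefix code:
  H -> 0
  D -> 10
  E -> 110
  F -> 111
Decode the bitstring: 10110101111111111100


Decoding step by step:
Bits 10 -> D
Bits 110 -> E
Bits 10 -> D
Bits 111 -> F
Bits 111 -> F
Bits 111 -> F
Bits 110 -> E
Bits 0 -> H


Decoded message: DEDFFFEH


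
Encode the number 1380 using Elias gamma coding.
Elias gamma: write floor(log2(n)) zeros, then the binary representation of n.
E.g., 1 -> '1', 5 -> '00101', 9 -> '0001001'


num_bits = floor(log2(1380)) + 1 = 11
leading_zeros = num_bits - 1 = 10
binary(1380) = 10101100100

Elias gamma(1380) = '0000000000' + '10101100100' = 000000000010101100100 (21 bits)


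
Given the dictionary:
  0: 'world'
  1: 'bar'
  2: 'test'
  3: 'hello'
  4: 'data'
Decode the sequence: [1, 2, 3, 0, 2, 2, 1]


Look up each index in the dictionary:
  1 -> 'bar'
  2 -> 'test'
  3 -> 'hello'
  0 -> 'world'
  2 -> 'test'
  2 -> 'test'
  1 -> 'bar'

Decoded: "bar test hello world test test bar"


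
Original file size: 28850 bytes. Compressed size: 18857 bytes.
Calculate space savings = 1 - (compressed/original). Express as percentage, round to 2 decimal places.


ratio = compressed/original = 18857/28850 = 0.653622
savings = 1 - ratio = 1 - 0.653622 = 0.346378
as a percentage: 0.346378 * 100 = 34.64%

Space savings = 1 - 18857/28850 = 34.64%


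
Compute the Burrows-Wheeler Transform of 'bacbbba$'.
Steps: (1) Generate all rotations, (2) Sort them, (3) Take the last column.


Rotations (sorted):
  0: $bacbbba -> last char: a
  1: a$bacbbb -> last char: b
  2: acbbba$b -> last char: b
  3: ba$bacbb -> last char: b
  4: bacbbba$ -> last char: $
  5: bba$bacb -> last char: b
  6: bbba$bac -> last char: c
  7: cbbba$ba -> last char: a


BWT = abbb$bca


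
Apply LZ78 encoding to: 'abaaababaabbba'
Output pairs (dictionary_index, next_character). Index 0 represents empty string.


LZ78 encoding steps:
Dictionary: {0: ''}
Step 1: w='' (idx 0), next='a' -> output (0, 'a'), add 'a' as idx 1
Step 2: w='' (idx 0), next='b' -> output (0, 'b'), add 'b' as idx 2
Step 3: w='a' (idx 1), next='a' -> output (1, 'a'), add 'aa' as idx 3
Step 4: w='a' (idx 1), next='b' -> output (1, 'b'), add 'ab' as idx 4
Step 5: w='ab' (idx 4), next='a' -> output (4, 'a'), add 'aba' as idx 5
Step 6: w='ab' (idx 4), next='b' -> output (4, 'b'), add 'abb' as idx 6
Step 7: w='b' (idx 2), next='a' -> output (2, 'a'), add 'ba' as idx 7


Encoded: [(0, 'a'), (0, 'b'), (1, 'a'), (1, 'b'), (4, 'a'), (4, 'b'), (2, 'a')]


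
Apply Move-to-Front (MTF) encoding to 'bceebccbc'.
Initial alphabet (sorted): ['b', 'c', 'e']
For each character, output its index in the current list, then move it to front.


MTF encoding:
'b': index 0 in ['b', 'c', 'e'] -> ['b', 'c', 'e']
'c': index 1 in ['b', 'c', 'e'] -> ['c', 'b', 'e']
'e': index 2 in ['c', 'b', 'e'] -> ['e', 'c', 'b']
'e': index 0 in ['e', 'c', 'b'] -> ['e', 'c', 'b']
'b': index 2 in ['e', 'c', 'b'] -> ['b', 'e', 'c']
'c': index 2 in ['b', 'e', 'c'] -> ['c', 'b', 'e']
'c': index 0 in ['c', 'b', 'e'] -> ['c', 'b', 'e']
'b': index 1 in ['c', 'b', 'e'] -> ['b', 'c', 'e']
'c': index 1 in ['b', 'c', 'e'] -> ['c', 'b', 'e']


Output: [0, 1, 2, 0, 2, 2, 0, 1, 1]


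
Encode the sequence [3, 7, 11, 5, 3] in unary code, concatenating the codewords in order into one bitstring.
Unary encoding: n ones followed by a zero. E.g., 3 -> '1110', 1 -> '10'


Encode each number as n ones followed by a terminating 0:
  3 -> 1110 (4 bits)
  7 -> 11111110 (8 bits)
  11 -> 111111111110 (12 bits)
  5 -> 111110 (6 bits)
  3 -> 1110 (4 bits)
Total length = 4 + 8 + 12 + 6 + 4 = 34 bits.

Unary([3, 7, 11, 5, 3]) = 1110111111101111111111101111101110 (34 bits)


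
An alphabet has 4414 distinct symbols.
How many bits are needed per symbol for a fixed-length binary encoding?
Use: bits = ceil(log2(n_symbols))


log2(4414) = 12.1079
Bracket: 2^12 = 4096 < 4414 <= 2^13 = 8192
So ceil(log2(4414)) = 13

bits = ceil(log2(4414)) = ceil(12.1079) = 13 bits


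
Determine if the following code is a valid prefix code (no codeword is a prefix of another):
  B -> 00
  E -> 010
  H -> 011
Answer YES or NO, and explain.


Checking each pair (does one codeword prefix another?):
  B='00' vs E='010': no prefix
  B='00' vs H='011': no prefix
  E='010' vs B='00': no prefix
  E='010' vs H='011': no prefix
  H='011' vs B='00': no prefix
  H='011' vs E='010': no prefix
No violation found over all pairs.

YES -- this is a valid prefix code. No codeword is a prefix of any other codeword.


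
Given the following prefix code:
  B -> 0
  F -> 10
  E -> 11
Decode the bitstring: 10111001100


Decoding step by step:
Bits 10 -> F
Bits 11 -> E
Bits 10 -> F
Bits 0 -> B
Bits 11 -> E
Bits 0 -> B
Bits 0 -> B


Decoded message: FEFBEBB


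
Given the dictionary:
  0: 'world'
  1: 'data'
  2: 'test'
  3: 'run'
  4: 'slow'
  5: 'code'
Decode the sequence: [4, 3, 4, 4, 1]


Look up each index in the dictionary:
  4 -> 'slow'
  3 -> 'run'
  4 -> 'slow'
  4 -> 'slow'
  1 -> 'data'

Decoded: "slow run slow slow data"


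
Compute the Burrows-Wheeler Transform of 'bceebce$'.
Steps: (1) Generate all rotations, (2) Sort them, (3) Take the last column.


Rotations (sorted):
  0: $bceebce -> last char: e
  1: bce$bcee -> last char: e
  2: bceebce$ -> last char: $
  3: ce$bceeb -> last char: b
  4: ceebce$b -> last char: b
  5: e$bceebc -> last char: c
  6: ebce$bce -> last char: e
  7: eebce$bc -> last char: c


BWT = ee$bbcec


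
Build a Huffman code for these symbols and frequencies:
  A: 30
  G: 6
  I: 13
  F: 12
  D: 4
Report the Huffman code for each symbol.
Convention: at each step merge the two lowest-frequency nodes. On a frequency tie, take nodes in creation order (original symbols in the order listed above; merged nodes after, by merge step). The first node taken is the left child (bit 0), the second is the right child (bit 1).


Huffman tree construction:
Step 1: Merge D(4) + G(6) = 10
Step 2: Merge (D+G)(10) + F(12) = 22
Step 3: Merge I(13) + ((D+G)+F)(22) = 35
Step 4: Merge A(30) + (I+((D+G)+F))(35) = 65
Read each symbol's code off the tree from the root (left child = 0, right child = 1).

Codes:
  A: 0 (length 1)
  G: 1101 (length 4)
  I: 10 (length 2)
  F: 111 (length 3)
  D: 1100 (length 4)
Average code length: 132/65 = 2.0308 bits/symbol


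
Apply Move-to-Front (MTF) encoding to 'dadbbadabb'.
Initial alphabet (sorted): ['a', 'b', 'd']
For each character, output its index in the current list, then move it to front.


MTF encoding:
'd': index 2 in ['a', 'b', 'd'] -> ['d', 'a', 'b']
'a': index 1 in ['d', 'a', 'b'] -> ['a', 'd', 'b']
'd': index 1 in ['a', 'd', 'b'] -> ['d', 'a', 'b']
'b': index 2 in ['d', 'a', 'b'] -> ['b', 'd', 'a']
'b': index 0 in ['b', 'd', 'a'] -> ['b', 'd', 'a']
'a': index 2 in ['b', 'd', 'a'] -> ['a', 'b', 'd']
'd': index 2 in ['a', 'b', 'd'] -> ['d', 'a', 'b']
'a': index 1 in ['d', 'a', 'b'] -> ['a', 'd', 'b']
'b': index 2 in ['a', 'd', 'b'] -> ['b', 'a', 'd']
'b': index 0 in ['b', 'a', 'd'] -> ['b', 'a', 'd']


Output: [2, 1, 1, 2, 0, 2, 2, 1, 2, 0]


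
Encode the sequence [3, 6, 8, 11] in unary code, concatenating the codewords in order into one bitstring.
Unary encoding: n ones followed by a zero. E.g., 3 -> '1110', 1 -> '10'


Encode each number as n ones followed by a terminating 0:
  3 -> 1110 (4 bits)
  6 -> 1111110 (7 bits)
  8 -> 111111110 (9 bits)
  11 -> 111111111110 (12 bits)
Total length = 4 + 7 + 9 + 12 = 32 bits.

Unary([3, 6, 8, 11]) = 11101111110111111110111111111110 (32 bits)


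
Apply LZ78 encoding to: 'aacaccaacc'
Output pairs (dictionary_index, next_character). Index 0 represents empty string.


LZ78 encoding steps:
Dictionary: {0: ''}
Step 1: w='' (idx 0), next='a' -> output (0, 'a'), add 'a' as idx 1
Step 2: w='a' (idx 1), next='c' -> output (1, 'c'), add 'ac' as idx 2
Step 3: w='ac' (idx 2), next='c' -> output (2, 'c'), add 'acc' as idx 3
Step 4: w='a' (idx 1), next='a' -> output (1, 'a'), add 'aa' as idx 4
Step 5: w='' (idx 0), next='c' -> output (0, 'c'), add 'c' as idx 5
Step 6: w='c' (idx 5), end of input -> output (5, '')


Encoded: [(0, 'a'), (1, 'c'), (2, 'c'), (1, 'a'), (0, 'c'), (5, '')]


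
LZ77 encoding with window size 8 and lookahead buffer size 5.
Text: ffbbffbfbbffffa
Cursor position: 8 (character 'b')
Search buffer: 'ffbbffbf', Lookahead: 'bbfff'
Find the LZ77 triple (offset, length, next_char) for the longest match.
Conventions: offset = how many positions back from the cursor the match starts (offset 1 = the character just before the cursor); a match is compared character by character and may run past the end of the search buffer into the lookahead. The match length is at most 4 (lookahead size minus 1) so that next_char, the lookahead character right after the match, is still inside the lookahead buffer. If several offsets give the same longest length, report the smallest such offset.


Try each offset into the search buffer:
  offset=1 (pos 7, char 'f'): match length 0
  offset=2 (pos 6, char 'b'): match length 1
  offset=3 (pos 5, char 'f'): match length 0
  offset=4 (pos 4, char 'f'): match length 0
  offset=5 (pos 3, char 'b'): match length 1
  offset=6 (pos 2, char 'b'): match length 4
  offset=7 (pos 1, char 'f'): match length 0
  offset=8 (pos 0, char 'f'): match length 0
Longest match has length 4 at offset 6.
next_char = character at position 8 + 4 = 12 -> 'f'

Best match: offset=6, length=4 (matching 'bbff' starting at position 2)
LZ77 triple: (6, 4, 'f')


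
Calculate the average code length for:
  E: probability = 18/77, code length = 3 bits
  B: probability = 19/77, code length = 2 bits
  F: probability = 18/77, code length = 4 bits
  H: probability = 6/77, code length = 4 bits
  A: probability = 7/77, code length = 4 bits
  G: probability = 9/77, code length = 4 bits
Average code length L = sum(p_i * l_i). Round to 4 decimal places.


Weighted contributions p_i * l_i:
  E: (18/77) * 3 = 54/77
  B: (19/77) * 2 = 38/77
  F: (18/77) * 4 = 72/77
  H: (6/77) * 4 = 24/77
  A: (7/77) * 4 = 28/77
  G: (9/77) * 4 = 36/77
Sum = (54 + 38 + 72 + 24 + 28 + 36)/77 = 252/77

L = 252/77 = 3.2727 bits/symbol


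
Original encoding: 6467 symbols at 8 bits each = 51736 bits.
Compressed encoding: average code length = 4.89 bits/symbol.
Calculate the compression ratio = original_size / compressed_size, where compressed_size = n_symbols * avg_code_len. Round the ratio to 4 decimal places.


original_size = n_symbols * orig_bits = 6467 * 8 = 51736 bits
compressed_size = n_symbols * avg_code_len = 6467 * 4.89 = 31623.63 bits
ratio = original_size / compressed_size = 51736 / 31623.63 = 1.636

Compression ratio = 1.636


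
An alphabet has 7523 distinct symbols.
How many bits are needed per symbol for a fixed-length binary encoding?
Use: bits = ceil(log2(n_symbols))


log2(7523) = 12.8771
Bracket: 2^12 = 4096 < 7523 <= 2^13 = 8192
So ceil(log2(7523)) = 13

bits = ceil(log2(7523)) = ceil(12.8771) = 13 bits


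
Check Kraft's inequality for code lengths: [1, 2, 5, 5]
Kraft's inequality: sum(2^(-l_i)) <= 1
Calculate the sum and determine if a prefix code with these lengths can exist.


Sum = 2^(-1) + 2^(-2) + 2^(-5) + 2^(-5)
    = 0.5 + 0.25 + 0.03125 + 0.03125
    = 26/32 = 0.8125
Since 0.8125 <= 1, Kraft's inequality IS satisfied.
A prefix code with these lengths CAN exist.

Kraft sum = 0.8125. Satisfied.


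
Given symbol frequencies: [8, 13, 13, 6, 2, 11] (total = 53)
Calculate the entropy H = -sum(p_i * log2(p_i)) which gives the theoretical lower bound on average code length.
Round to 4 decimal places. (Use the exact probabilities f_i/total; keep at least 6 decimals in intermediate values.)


Per-symbol terms -p_i * log2(p_i) with p_i = f_i/53:
  p = 8/53 = 0.150943: log2(p) = -2.727920, -p*log2(p) = 0.411762
  p = 13/53 = 0.245283: log2(p) = -2.027481, -p*log2(p) = 0.497307
  p = 13/53 = 0.245283: log2(p) = -2.027481, -p*log2(p) = 0.497307
  p = 6/53 = 0.113208: log2(p) = -3.142958, -p*log2(p) = 0.355807
  p = 2/53 = 0.037736: log2(p) = -4.727920, -p*log2(p) = 0.178412
  p = 11/53 = 0.207547: log2(p) = -2.268489, -p*log2(p) = 0.470818
H = 0.411762 + 0.497307 + 0.497307 + 0.355807 + 0.178412 + 0.470818 = 2.411413

H = 2.4114 bits/symbol


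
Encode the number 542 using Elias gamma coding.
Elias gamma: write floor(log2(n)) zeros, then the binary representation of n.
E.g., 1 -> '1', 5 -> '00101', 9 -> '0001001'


num_bits = floor(log2(542)) + 1 = 10
leading_zeros = num_bits - 1 = 9
binary(542) = 1000011110

Elias gamma(542) = '000000000' + '1000011110' = 0000000001000011110 (19 bits)


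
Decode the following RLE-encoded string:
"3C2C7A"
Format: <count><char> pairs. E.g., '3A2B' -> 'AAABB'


Expanding each <count><char> pair:
  3C -> 'CCC'
  2C -> 'CC'
  7A -> 'AAAAAAA'

Decoded = CCCCCAAAAAAA


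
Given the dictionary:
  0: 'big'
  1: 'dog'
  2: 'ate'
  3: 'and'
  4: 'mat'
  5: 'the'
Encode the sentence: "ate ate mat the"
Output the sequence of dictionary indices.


Look up each word in the dictionary:
  'ate' -> 2
  'ate' -> 2
  'mat' -> 4
  'the' -> 5

Encoded: [2, 2, 4, 5]


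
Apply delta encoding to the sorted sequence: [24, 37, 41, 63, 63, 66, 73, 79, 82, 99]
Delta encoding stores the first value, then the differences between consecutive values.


First value: 24
Deltas:
  37 - 24 = 13
  41 - 37 = 4
  63 - 41 = 22
  63 - 63 = 0
  66 - 63 = 3
  73 - 66 = 7
  79 - 73 = 6
  82 - 79 = 3
  99 - 82 = 17


Delta encoded: [24, 13, 4, 22, 0, 3, 7, 6, 3, 17]


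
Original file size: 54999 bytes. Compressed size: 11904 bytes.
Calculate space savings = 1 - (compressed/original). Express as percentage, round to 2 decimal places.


ratio = compressed/original = 11904/54999 = 0.21644
savings = 1 - ratio = 1 - 0.21644 = 0.78356
as a percentage: 0.78356 * 100 = 78.36%

Space savings = 1 - 11904/54999 = 78.36%


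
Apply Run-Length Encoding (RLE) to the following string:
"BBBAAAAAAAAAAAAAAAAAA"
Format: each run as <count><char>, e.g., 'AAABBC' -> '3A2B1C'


Scanning runs left to right:
  i=0: run of 'B' x 3 -> '3B'
  i=3: run of 'A' x 18 -> '18A'

RLE = 3B18A


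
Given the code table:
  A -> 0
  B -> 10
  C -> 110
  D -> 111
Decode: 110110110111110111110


Decoding:
110 -> C
110 -> C
110 -> C
111 -> D
110 -> C
111 -> D
110 -> C


Result: CCCDCDC


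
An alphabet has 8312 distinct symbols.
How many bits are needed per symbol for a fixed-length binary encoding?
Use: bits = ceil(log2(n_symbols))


log2(8312) = 13.021
Bracket: 2^13 = 8192 < 8312 <= 2^14 = 16384
So ceil(log2(8312)) = 14

bits = ceil(log2(8312)) = ceil(13.021) = 14 bits


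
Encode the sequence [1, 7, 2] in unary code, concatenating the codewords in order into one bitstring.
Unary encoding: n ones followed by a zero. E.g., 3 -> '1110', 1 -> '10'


Encode each number as n ones followed by a terminating 0:
  1 -> 10 (2 bits)
  7 -> 11111110 (8 bits)
  2 -> 110 (3 bits)
Total length = 2 + 8 + 3 = 13 bits.

Unary([1, 7, 2]) = 1011111110110 (13 bits)


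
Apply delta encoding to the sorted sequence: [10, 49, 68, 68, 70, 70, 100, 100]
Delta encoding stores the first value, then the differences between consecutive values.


First value: 10
Deltas:
  49 - 10 = 39
  68 - 49 = 19
  68 - 68 = 0
  70 - 68 = 2
  70 - 70 = 0
  100 - 70 = 30
  100 - 100 = 0


Delta encoded: [10, 39, 19, 0, 2, 0, 30, 0]


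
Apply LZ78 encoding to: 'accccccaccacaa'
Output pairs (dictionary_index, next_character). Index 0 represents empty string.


LZ78 encoding steps:
Dictionary: {0: ''}
Step 1: w='' (idx 0), next='a' -> output (0, 'a'), add 'a' as idx 1
Step 2: w='' (idx 0), next='c' -> output (0, 'c'), add 'c' as idx 2
Step 3: w='c' (idx 2), next='c' -> output (2, 'c'), add 'cc' as idx 3
Step 4: w='cc' (idx 3), next='c' -> output (3, 'c'), add 'ccc' as idx 4
Step 5: w='a' (idx 1), next='c' -> output (1, 'c'), add 'ac' as idx 5
Step 6: w='c' (idx 2), next='a' -> output (2, 'a'), add 'ca' as idx 6
Step 7: w='ca' (idx 6), next='a' -> output (6, 'a'), add 'caa' as idx 7


Encoded: [(0, 'a'), (0, 'c'), (2, 'c'), (3, 'c'), (1, 'c'), (2, 'a'), (6, 'a')]


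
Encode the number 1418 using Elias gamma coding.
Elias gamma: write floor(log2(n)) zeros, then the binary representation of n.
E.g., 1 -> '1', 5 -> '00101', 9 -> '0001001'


num_bits = floor(log2(1418)) + 1 = 11
leading_zeros = num_bits - 1 = 10
binary(1418) = 10110001010

Elias gamma(1418) = '0000000000' + '10110001010' = 000000000010110001010 (21 bits)


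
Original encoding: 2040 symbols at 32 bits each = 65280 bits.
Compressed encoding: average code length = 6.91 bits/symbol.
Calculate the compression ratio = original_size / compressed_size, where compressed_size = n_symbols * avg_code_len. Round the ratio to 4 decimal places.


original_size = n_symbols * orig_bits = 2040 * 32 = 65280 bits
compressed_size = n_symbols * avg_code_len = 2040 * 6.91 = 14096.4 bits
ratio = original_size / compressed_size = 65280 / 14096.4 = 4.631

Compression ratio = 4.631


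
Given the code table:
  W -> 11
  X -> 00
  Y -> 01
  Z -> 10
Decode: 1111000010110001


Decoding:
11 -> W
11 -> W
00 -> X
00 -> X
10 -> Z
11 -> W
00 -> X
01 -> Y


Result: WWXXZWXY


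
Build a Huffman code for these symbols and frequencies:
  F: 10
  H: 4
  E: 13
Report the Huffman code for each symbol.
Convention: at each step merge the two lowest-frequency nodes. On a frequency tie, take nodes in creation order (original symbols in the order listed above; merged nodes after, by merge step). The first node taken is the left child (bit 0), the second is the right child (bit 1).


Huffman tree construction:
Step 1: Merge H(4) + F(10) = 14
Step 2: Merge E(13) + (H+F)(14) = 27
Read each symbol's code off the tree from the root (left child = 0, right child = 1).

Codes:
  F: 11 (length 2)
  H: 10 (length 2)
  E: 0 (length 1)
Average code length: 41/27 = 1.5185 bits/symbol


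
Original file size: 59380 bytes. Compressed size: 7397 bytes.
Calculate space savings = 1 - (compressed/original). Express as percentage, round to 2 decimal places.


ratio = compressed/original = 7397/59380 = 0.124571
savings = 1 - ratio = 1 - 0.124571 = 0.875429
as a percentage: 0.875429 * 100 = 87.54%

Space savings = 1 - 7397/59380 = 87.54%


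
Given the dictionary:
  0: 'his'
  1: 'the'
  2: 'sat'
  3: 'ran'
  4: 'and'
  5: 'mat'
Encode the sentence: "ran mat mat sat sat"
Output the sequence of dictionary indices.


Look up each word in the dictionary:
  'ran' -> 3
  'mat' -> 5
  'mat' -> 5
  'sat' -> 2
  'sat' -> 2

Encoded: [3, 5, 5, 2, 2]


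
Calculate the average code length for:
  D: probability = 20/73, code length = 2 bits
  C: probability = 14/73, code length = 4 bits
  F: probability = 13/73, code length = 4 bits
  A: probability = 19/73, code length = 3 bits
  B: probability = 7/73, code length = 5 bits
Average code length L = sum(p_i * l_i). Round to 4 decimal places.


Weighted contributions p_i * l_i:
  D: (20/73) * 2 = 40/73
  C: (14/73) * 4 = 56/73
  F: (13/73) * 4 = 52/73
  A: (19/73) * 3 = 57/73
  B: (7/73) * 5 = 35/73
Sum = (40 + 56 + 52 + 57 + 35)/73 = 240/73

L = 240/73 = 3.2877 bits/symbol


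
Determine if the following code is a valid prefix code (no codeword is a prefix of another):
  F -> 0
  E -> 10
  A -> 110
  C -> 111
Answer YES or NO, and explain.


Checking each pair (does one codeword prefix another?):
  F='0' vs E='10': no prefix
  F='0' vs A='110': no prefix
  F='0' vs C='111': no prefix
  E='10' vs F='0': no prefix
  E='10' vs A='110': no prefix
  E='10' vs C='111': no prefix
  A='110' vs F='0': no prefix
  A='110' vs E='10': no prefix
  A='110' vs C='111': no prefix
  C='111' vs F='0': no prefix
  C='111' vs E='10': no prefix
  C='111' vs A='110': no prefix
No violation found over all pairs.

YES -- this is a valid prefix code. No codeword is a prefix of any other codeword.


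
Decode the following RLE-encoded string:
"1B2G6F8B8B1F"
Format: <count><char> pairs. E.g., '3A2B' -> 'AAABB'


Expanding each <count><char> pair:
  1B -> 'B'
  2G -> 'GG'
  6F -> 'FFFFFF'
  8B -> 'BBBBBBBB'
  8B -> 'BBBBBBBB'
  1F -> 'F'

Decoded = BGGFFFFFFBBBBBBBBBBBBBBBBF


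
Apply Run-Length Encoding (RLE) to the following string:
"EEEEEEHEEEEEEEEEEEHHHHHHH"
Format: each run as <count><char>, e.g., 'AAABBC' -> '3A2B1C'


Scanning runs left to right:
  i=0: run of 'E' x 6 -> '6E'
  i=6: run of 'H' x 1 -> '1H'
  i=7: run of 'E' x 11 -> '11E'
  i=18: run of 'H' x 7 -> '7H'

RLE = 6E1H11E7H


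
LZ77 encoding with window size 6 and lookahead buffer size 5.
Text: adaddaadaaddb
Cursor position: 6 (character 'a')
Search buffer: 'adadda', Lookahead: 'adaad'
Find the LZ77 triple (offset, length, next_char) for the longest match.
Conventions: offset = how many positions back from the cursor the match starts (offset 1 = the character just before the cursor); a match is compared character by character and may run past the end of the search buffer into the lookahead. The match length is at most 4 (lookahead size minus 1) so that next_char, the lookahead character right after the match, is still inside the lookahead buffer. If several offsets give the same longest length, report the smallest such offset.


Try each offset into the search buffer:
  offset=1 (pos 5, char 'a'): match length 1
  offset=2 (pos 4, char 'd'): match length 0
  offset=3 (pos 3, char 'd'): match length 0
  offset=4 (pos 2, char 'a'): match length 2
  offset=5 (pos 1, char 'd'): match length 0
  offset=6 (pos 0, char 'a'): match length 3
Longest match has length 3 at offset 6.
next_char = character at position 6 + 3 = 9 -> 'a'

Best match: offset=6, length=3 (matching 'ada' starting at position 0)
LZ77 triple: (6, 3, 'a')


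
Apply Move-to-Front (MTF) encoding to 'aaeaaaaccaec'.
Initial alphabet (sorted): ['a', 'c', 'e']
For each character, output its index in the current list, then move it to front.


MTF encoding:
'a': index 0 in ['a', 'c', 'e'] -> ['a', 'c', 'e']
'a': index 0 in ['a', 'c', 'e'] -> ['a', 'c', 'e']
'e': index 2 in ['a', 'c', 'e'] -> ['e', 'a', 'c']
'a': index 1 in ['e', 'a', 'c'] -> ['a', 'e', 'c']
'a': index 0 in ['a', 'e', 'c'] -> ['a', 'e', 'c']
'a': index 0 in ['a', 'e', 'c'] -> ['a', 'e', 'c']
'a': index 0 in ['a', 'e', 'c'] -> ['a', 'e', 'c']
'c': index 2 in ['a', 'e', 'c'] -> ['c', 'a', 'e']
'c': index 0 in ['c', 'a', 'e'] -> ['c', 'a', 'e']
'a': index 1 in ['c', 'a', 'e'] -> ['a', 'c', 'e']
'e': index 2 in ['a', 'c', 'e'] -> ['e', 'a', 'c']
'c': index 2 in ['e', 'a', 'c'] -> ['c', 'e', 'a']


Output: [0, 0, 2, 1, 0, 0, 0, 2, 0, 1, 2, 2]


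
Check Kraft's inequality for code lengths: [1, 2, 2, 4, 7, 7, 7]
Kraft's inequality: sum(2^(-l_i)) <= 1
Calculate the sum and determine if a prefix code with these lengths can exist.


Sum = 2^(-1) + 2^(-2) + 2^(-2) + 2^(-4) + 2^(-7) + 2^(-7) + 2^(-7)
    = 0.5 + 0.25 + 0.25 + 0.0625 + 0.0078125 + 0.0078125 + 0.0078125
    = 139/128 = 1.0859375
Since 1.0859375 > 1, Kraft's inequality is NOT satisfied.
A prefix code with these lengths CANNOT exist.

Kraft sum = 1.0859375. Not satisfied.


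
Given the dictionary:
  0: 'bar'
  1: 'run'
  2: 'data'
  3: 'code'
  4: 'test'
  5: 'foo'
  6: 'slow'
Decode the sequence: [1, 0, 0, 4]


Look up each index in the dictionary:
  1 -> 'run'
  0 -> 'bar'
  0 -> 'bar'
  4 -> 'test'

Decoded: "run bar bar test"


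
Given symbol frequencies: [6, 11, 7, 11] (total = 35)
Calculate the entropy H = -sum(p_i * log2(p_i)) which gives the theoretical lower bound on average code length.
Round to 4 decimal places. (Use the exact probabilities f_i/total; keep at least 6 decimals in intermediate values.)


Per-symbol terms -p_i * log2(p_i) with p_i = f_i/35:
  p = 6/35 = 0.171429: log2(p) = -2.544321, -p*log2(p) = 0.436169
  p = 11/35 = 0.314286: log2(p) = -1.669851, -p*log2(p) = 0.524810
  p = 7/35 = 0.200000: log2(p) = -2.321928, -p*log2(p) = 0.464386
  p = 11/35 = 0.314286: log2(p) = -1.669851, -p*log2(p) = 0.524810
H = 0.436169 + 0.524810 + 0.464386 + 0.524810 = 1.950175

H = 1.9502 bits/symbol


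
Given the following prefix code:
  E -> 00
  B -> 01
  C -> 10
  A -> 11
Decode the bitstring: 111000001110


Decoding step by step:
Bits 11 -> A
Bits 10 -> C
Bits 00 -> E
Bits 00 -> E
Bits 11 -> A
Bits 10 -> C


Decoded message: ACEEAC


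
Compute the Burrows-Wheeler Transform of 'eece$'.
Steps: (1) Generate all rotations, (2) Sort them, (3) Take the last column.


Rotations (sorted):
  0: $eece -> last char: e
  1: ce$ee -> last char: e
  2: e$eec -> last char: c
  3: ece$e -> last char: e
  4: eece$ -> last char: $


BWT = eece$


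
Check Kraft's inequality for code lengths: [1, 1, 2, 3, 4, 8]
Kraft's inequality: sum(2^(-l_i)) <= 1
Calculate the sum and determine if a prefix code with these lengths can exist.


Sum = 2^(-1) + 2^(-1) + 2^(-2) + 2^(-3) + 2^(-4) + 2^(-8)
    = 0.5 + 0.5 + 0.25 + 0.125 + 0.0625 + 0.00390625
    = 369/256 = 1.44140625
Since 1.44140625 > 1, Kraft's inequality is NOT satisfied.
A prefix code with these lengths CANNOT exist.

Kraft sum = 1.44140625. Not satisfied.


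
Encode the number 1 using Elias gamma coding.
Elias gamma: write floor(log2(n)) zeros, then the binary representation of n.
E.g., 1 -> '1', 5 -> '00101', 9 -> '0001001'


num_bits = floor(log2(1)) + 1 = 1
leading_zeros = num_bits - 1 = 0
binary(1) = 1

Elias gamma(1) = '' + '1' = 1 (1 bits)


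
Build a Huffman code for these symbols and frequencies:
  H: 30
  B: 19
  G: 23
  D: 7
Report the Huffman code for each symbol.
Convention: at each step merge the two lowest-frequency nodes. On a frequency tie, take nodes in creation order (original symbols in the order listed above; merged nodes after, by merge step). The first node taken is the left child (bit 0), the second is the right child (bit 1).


Huffman tree construction:
Step 1: Merge D(7) + B(19) = 26
Step 2: Merge G(23) + (D+B)(26) = 49
Step 3: Merge H(30) + (G+(D+B))(49) = 79
Read each symbol's code off the tree from the root (left child = 0, right child = 1).

Codes:
  H: 0 (length 1)
  B: 111 (length 3)
  G: 10 (length 2)
  D: 110 (length 3)
Average code length: 154/79 = 1.9494 bits/symbol
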